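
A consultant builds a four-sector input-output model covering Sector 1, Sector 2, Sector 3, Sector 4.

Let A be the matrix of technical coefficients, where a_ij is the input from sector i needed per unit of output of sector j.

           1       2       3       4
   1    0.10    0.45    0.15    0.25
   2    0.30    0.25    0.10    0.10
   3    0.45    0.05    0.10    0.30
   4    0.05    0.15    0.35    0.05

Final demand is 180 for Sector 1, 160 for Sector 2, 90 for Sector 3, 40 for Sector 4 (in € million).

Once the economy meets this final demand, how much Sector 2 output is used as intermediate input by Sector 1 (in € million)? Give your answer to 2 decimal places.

z_21 = 228.46

I − A =
  [   0.90    -0.45    -0.15    -0.25]
  [  -0.30     0.75    -0.10    -0.10]
  [  -0.45    -0.05     0.90    -0.30]
  [  -0.05    -0.15    -0.35     0.95]
Compute the cofactors C_ij = (−1)^(i+j)·(3×3 minor ij) of I−A; the adjugate is their transpose:
adj(I−A) = Cᵀ =
  [ 0.538000   0.389500   0.232500   0.256000]
  [ 0.289500   0.558000   0.185500   0.193500]
  [ 0.353125   0.298625   0.476625   0.274875]
  [ 0.204125   0.218625   0.217125   0.408375]
det(I−A) = Σ_j (I−A)_1j·C_1j = (0.90)(0.538000) + (-0.45)(0.289500) + (-0.15)(0.353125) + (-0.25)(0.204125) = 0.249925
(I − A)⁻¹ = adj(I−A) / det(I−A) ≈
  [   2.1526     1.5585     0.9303     1.0243]
  [   1.1583     2.2327     0.7422     0.7742]
  [   1.4129     1.1949     1.9071     1.0998]
  [   0.8167     0.8748     0.8688     1.6340]
First solve x = (I − A)⁻¹ d = adj(I−A)·d / det(I−A); in particular x_1 = (0.538000·180 + 0.389500·160 + 0.232500·90 + 0.256000·40) / 0.249925 = 190.325 / 0.249925 ≈ 761.5285.
Intermediate flow from 2 to 1: z_21 = a_21 · x_1 = 0.30 × 190.325 / 0.249925 = 57.0975 / 0.249925 ≈ 228.46.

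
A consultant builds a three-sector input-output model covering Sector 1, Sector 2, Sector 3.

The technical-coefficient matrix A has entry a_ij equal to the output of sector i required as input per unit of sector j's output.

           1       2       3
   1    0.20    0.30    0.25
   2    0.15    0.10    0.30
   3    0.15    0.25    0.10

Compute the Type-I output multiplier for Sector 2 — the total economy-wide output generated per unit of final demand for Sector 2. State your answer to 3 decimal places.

m_2 = 2.567

I − A =
  [   0.80    -0.30    -0.25]
  [  -0.15     0.90    -0.30]
  [  -0.15    -0.25     0.90]
Cofactors of I−A, C_ij = (−1)^(i+j)·(minor ij) (rows/columns in the sector order above):
  C_11 = (0.90)(0.90) − (-0.30)(-0.25) = 0.7350
  C_12 = −[(-0.15)(0.90) − (-0.30)(-0.15)] = 0.1800
  C_13 = (-0.15)(-0.25) − (0.90)(-0.15) = 0.1725
  C_21 = −[(-0.30)(0.90) − (-0.25)(-0.25)] = 0.3325
  C_22 = (0.80)(0.90) − (-0.25)(-0.15) = 0.6825
  C_23 = −[(0.80)(-0.25) − (-0.30)(-0.15)] = 0.2450
  C_31 = (-0.30)(-0.30) − (-0.25)(0.90) = 0.3150
  C_32 = −[(0.80)(-0.30) − (-0.25)(-0.15)] = 0.2775
  C_33 = (0.80)(0.90) − (-0.30)(-0.15) = 0.6750
det(I−A) = Σ_j (I−A)_1j·C_1j = (0.80)(0.7350) + (-0.30)(0.1800) + (-0.25)(0.1725) = 0.490875
adj(I−A) = Cᵀ =
  [ 0.7350   0.3325   0.3150]
  [ 0.1800   0.6825   0.2775]
  [ 0.1725   0.2450   0.6750]
(I − A)⁻¹ = adj(I−A) / det(I−A) ≈
  [   1.4973     0.6774     0.6417]
  [   0.3667     1.3904     0.5653]
  [   0.3514     0.4991     1.3751]
The output multiplier for sector j is the column-j sum of the Leontief inverse (I − A)⁻¹ = adj(I−A) / det(I−A).
Column 2 of adj(I−A): (0.3325, 0.6825, 0.2450); det(I−A) = 0.490875.
m_2 = (0.3325 + 0.6825 + 0.2450) / 0.490875 = 1.26 / 0.490875 ≈ 2.567.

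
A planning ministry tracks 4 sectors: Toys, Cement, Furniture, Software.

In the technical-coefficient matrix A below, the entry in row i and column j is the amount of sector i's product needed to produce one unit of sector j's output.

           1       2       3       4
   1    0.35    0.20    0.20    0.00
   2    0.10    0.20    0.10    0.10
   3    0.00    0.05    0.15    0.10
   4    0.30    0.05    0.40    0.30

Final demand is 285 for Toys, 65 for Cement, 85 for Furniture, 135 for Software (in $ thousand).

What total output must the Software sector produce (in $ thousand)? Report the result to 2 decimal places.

x_4 = 557.01

I − A =
  [   0.65    -0.20    -0.20     0.00]
  [  -0.10     0.80    -0.10    -0.10]
  [   0.00    -0.05     0.85    -0.10]
  [  -0.30    -0.05    -0.40     0.70]
Compute the cofactors C_ij = (−1)^(i+j)·(3×3 minor ij) of I−A; the adjugate is their transpose:
adj(I−A) = Cᵀ =
  [ 0.433750   0.119000   0.133000   0.036000]
  [ 0.084000   0.354750   0.091500   0.063750]
  [ 0.029500   0.032000   0.340750   0.053250]
  [ 0.208750   0.094625   0.258250   0.420750]
det(I−A) = Σ_j (I−A)_1j·C_1j = (0.65)(0.433750) + (-0.20)(0.084000) + (-0.20)(0.029500) + (0.00)(0.208750) = 0.2592375
(I − A)⁻¹ = adj(I−A) / det(I−A) ≈
  [   1.6732     0.4590     0.5130     0.1389]
  [   0.3240     1.3684     0.3530     0.2459]
  [   0.1138     0.1234     1.3144     0.2054]
  [   0.8052     0.3650     0.9962     1.6230]
x = (I − A)⁻¹ d = adj(I−A)·d / det(I−A), with det(I−A) = 0.2592375:
  x_1 = (0.433750·285 + 0.119000·65 + 0.133000·85 + 0.036000·135) / 0.2592375 = 147.51875 / 0.2592375 ≈ 569.05
  x_2 = (0.084000·285 + 0.354750·65 + 0.091500·85 + 0.063750·135) / 0.2592375 = 63.3825 / 0.2592375 ≈ 244.50
  x_3 = (0.029500·285 + 0.032000·65 + 0.340750·85 + 0.053250·135) / 0.2592375 = 46.64 / 0.2592375 ≈ 179.91
  x_4 = (0.208750·285 + 0.094625·65 + 0.258250·85 + 0.420750·135) / 0.2592375 = 144.396875 / 0.2592375 ≈ 557.01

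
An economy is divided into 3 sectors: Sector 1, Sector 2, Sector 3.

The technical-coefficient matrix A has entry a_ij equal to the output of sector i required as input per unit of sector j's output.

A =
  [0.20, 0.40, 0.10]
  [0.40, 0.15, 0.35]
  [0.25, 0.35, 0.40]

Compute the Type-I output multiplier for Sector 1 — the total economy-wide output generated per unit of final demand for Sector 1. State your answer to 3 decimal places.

m_1 = 7.426

I − A =
  [   0.80    -0.40    -0.10]
  [  -0.40     0.85    -0.35]
  [  -0.25    -0.35     0.60]
Cofactors of I−A, C_ij = (−1)^(i+j)·(minor ij) (rows/columns in the sector order above):
  C_11 = (0.85)(0.60) − (-0.35)(-0.35) = 0.3875
  C_12 = −[(-0.40)(0.60) − (-0.35)(-0.25)] = 0.3275
  C_13 = (-0.40)(-0.35) − (0.85)(-0.25) = 0.3525
  C_21 = −[(-0.40)(0.60) − (-0.10)(-0.35)] = 0.2750
  C_22 = (0.80)(0.60) − (-0.10)(-0.25) = 0.4550
  C_23 = −[(0.80)(-0.35) − (-0.40)(-0.25)] = 0.3800
  C_31 = (-0.40)(-0.35) − (-0.10)(0.85) = 0.2250
  C_32 = −[(0.80)(-0.35) − (-0.10)(-0.40)] = 0.3200
  C_33 = (0.80)(0.85) − (-0.40)(-0.40) = 0.5200
det(I−A) = Σ_j (I−A)_1j·C_1j = (0.80)(0.3875) + (-0.40)(0.3275) + (-0.10)(0.3525) = 0.14375
adj(I−A) = Cᵀ =
  [ 0.3875   0.2750   0.2250]
  [ 0.3275   0.4550   0.3200]
  [ 0.3525   0.3800   0.5200]
(I − A)⁻¹ = adj(I−A) / det(I−A) ≈
  [   2.6957     1.9130     1.5652]
  [   2.2783     3.1652     2.2261]
  [   2.4522     2.6435     3.6174]
The output multiplier for sector j is the column-j sum of the Leontief inverse (I − A)⁻¹ = adj(I−A) / det(I−A).
Column 1 of adj(I−A): (0.3875, 0.3275, 0.3525); det(I−A) = 0.14375.
m_1 = (0.3875 + 0.3275 + 0.3525) / 0.14375 = 1.0675 / 0.14375 ≈ 7.426.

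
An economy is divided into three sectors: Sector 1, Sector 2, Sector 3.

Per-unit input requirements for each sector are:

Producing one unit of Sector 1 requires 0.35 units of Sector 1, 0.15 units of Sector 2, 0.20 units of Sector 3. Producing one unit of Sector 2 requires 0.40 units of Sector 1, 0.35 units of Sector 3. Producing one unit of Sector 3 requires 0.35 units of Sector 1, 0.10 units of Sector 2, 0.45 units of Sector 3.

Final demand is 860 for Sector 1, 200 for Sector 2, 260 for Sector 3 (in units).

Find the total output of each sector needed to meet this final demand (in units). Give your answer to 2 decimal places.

I − A =
  [   0.65    -0.40    -0.35]
  [  -0.15     1.00    -0.10]
  [  -0.20    -0.35     0.55]
Cofactors of I−A, C_ij = (−1)^(i+j)·(minor ij) (rows/columns in the sector order above):
  C_11 = (1.00)(0.55) − (-0.10)(-0.35) = 0.5150
  C_12 = −[(-0.15)(0.55) − (-0.10)(-0.20)] = 0.1025
  C_13 = (-0.15)(-0.35) − (1.00)(-0.20) = 0.2525
  C_21 = −[(-0.40)(0.55) − (-0.35)(-0.35)] = 0.3425
  C_22 = (0.65)(0.55) − (-0.35)(-0.20) = 0.2875
  C_23 = −[(0.65)(-0.35) − (-0.40)(-0.20)] = 0.3075
  C_31 = (-0.40)(-0.10) − (-0.35)(1.00) = 0.3900
  C_32 = −[(0.65)(-0.10) − (-0.35)(-0.15)] = 0.1175
  C_33 = (0.65)(1.00) − (-0.40)(-0.15) = 0.5900
det(I−A) = Σ_j (I−A)_1j·C_1j = (0.65)(0.5150) + (-0.40)(0.1025) + (-0.35)(0.2525) = 0.205375
adj(I−A) = Cᵀ =
  [ 0.5150   0.3425   0.3900]
  [ 0.1025   0.2875   0.1175]
  [ 0.2525   0.3075   0.5900]
(I − A)⁻¹ = adj(I−A) / det(I−A) ≈
  [   2.5076     1.6677     1.8990]
  [   0.4991     1.3999     0.5721]
  [   1.2295     1.4973     2.8728]
x = (I − A)⁻¹ d = adj(I−A)·d / det(I−A), with det(I−A) = 0.205375:
  x_1 = (0.5150·860 + 0.3425·200 + 0.3900·260) / 0.205375 = 612.80 / 0.205375 ≈ 2983.81
  x_2 = (0.1025·860 + 0.2875·200 + 0.1175·260) / 0.205375 = 176.20 / 0.205375 ≈ 857.94
  x_3 = (0.2525·860 + 0.3075·200 + 0.5900·260) / 0.205375 = 432.05 / 0.205375 ≈ 2103.71

x_1 = 2983.81, x_2 = 857.94, x_3 = 2103.71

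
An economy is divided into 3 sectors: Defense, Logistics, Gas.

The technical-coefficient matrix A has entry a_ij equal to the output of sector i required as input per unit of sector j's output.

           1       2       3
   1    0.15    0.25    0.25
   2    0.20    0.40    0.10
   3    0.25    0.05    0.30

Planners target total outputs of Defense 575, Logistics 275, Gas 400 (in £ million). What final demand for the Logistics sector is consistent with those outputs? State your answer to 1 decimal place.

d_2 = 10.0

I − A =
  [   0.85    -0.25    -0.25]
  [  -0.20     0.60    -0.10]
  [  -0.25    -0.05     0.70]
d = (I − A) x:
  d_1 = (+0.85)·575 + (-0.25)·275 + (-0.25)·400 = 320.0
  d_2 = (-0.20)·575 + (+0.60)·275 + (-0.10)·400 = 10.0
  d_3 = (-0.25)·575 + (-0.05)·275 + (+0.70)·400 = 122.5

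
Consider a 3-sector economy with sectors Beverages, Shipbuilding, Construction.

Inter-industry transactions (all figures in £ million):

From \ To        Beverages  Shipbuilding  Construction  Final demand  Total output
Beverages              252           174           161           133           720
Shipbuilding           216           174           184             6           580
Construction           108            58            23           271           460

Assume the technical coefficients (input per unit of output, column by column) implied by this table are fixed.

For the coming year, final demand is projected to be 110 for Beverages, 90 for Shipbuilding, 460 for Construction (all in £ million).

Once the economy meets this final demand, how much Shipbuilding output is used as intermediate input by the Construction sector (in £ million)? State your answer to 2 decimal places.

z_23 = 301.60

Technical coefficients a_ij = z_ij / X_j:
  a_11 = 252/720 = 0.35, a_21 = 216/720 = 0.30, a_31 = 108/720 = 0.15
  a_12 = 174/580 = 0.30, a_22 = 174/580 = 0.30, a_32 = 58/580 = 0.10
  a_13 = 161/460 = 0.35, a_23 = 184/460 = 0.40, a_33 = 23/460 = 0.05
I − A =
  [   0.65    -0.30    -0.35]
  [  -0.30     0.70    -0.40]
  [  -0.15    -0.10     0.95]
Cofactors of I−A, C_ij = (−1)^(i+j)·(minor ij) (rows/columns in the sector order above):
  C_11 = (0.70)(0.95) − (-0.40)(-0.10) = 0.6250
  C_12 = −[(-0.30)(0.95) − (-0.40)(-0.15)] = 0.3450
  C_13 = (-0.30)(-0.10) − (0.70)(-0.15) = 0.1350
  C_21 = −[(-0.30)(0.95) − (-0.35)(-0.10)] = 0.3200
  C_22 = (0.65)(0.95) − (-0.35)(-0.15) = 0.5650
  C_23 = −[(0.65)(-0.10) − (-0.30)(-0.15)] = 0.1100
  C_31 = (-0.30)(-0.40) − (-0.35)(0.70) = 0.3650
  C_32 = −[(0.65)(-0.40) − (-0.35)(-0.30)] = 0.3650
  C_33 = (0.65)(0.70) − (-0.30)(-0.30) = 0.3650
det(I−A) = Σ_j (I−A)_1j·C_1j = (0.65)(0.6250) + (-0.30)(0.3450) + (-0.35)(0.1350) = 0.2555
adj(I−A) = Cᵀ =
  [ 0.6250   0.3200   0.3650]
  [ 0.3450   0.5650   0.3650]
  [ 0.1350   0.1100   0.3650]
(I − A)⁻¹ = adj(I−A) / det(I−A) ≈
  [   2.4462     1.2524     1.4286]
  [   1.3503     2.2114     1.4286]
  [   0.5284     0.4305     1.4286]
First solve x = (I − A)⁻¹ d = adj(I−A)·d / det(I−A); in particular x_3 = (0.1350·110 + 0.1100·90 + 0.3650·460) / 0.2555 = 192.65 / 0.2555 ≈ 754.0117.
Intermediate flow from 2 to 3: z_23 = a_23 · x_3 = 0.40 × 192.65 / 0.2555 = 77.06 / 0.2555 ≈ 301.60.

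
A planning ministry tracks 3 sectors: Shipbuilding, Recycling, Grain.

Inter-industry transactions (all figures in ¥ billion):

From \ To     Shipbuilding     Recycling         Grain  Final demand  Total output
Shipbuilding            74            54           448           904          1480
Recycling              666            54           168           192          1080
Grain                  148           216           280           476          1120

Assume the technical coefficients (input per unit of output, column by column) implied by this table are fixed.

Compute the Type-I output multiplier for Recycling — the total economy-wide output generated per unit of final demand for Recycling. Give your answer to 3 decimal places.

Technical coefficients a_ij = z_ij / X_j:
  a_11 = 74/1480 = 0.05, a_21 = 666/1480 = 0.45, a_31 = 148/1480 = 0.10
  a_12 = 54/1080 = 0.05, a_22 = 54/1080 = 0.05, a_32 = 216/1080 = 0.20
  a_13 = 448/1120 = 0.40, a_23 = 168/1120 = 0.15, a_33 = 280/1120 = 0.25
I − A =
  [   0.95    -0.05    -0.40]
  [  -0.45     0.95    -0.15]
  [  -0.10    -0.20     0.75]
Cofactors of I−A, C_ij = (−1)^(i+j)·(minor ij) (rows/columns in the sector order above):
  C_11 = (0.95)(0.75) − (-0.15)(-0.20) = 0.6825
  C_12 = −[(-0.45)(0.75) − (-0.15)(-0.10)] = 0.3525
  C_13 = (-0.45)(-0.20) − (0.95)(-0.10) = 0.1850
  C_21 = −[(-0.05)(0.75) − (-0.40)(-0.20)] = 0.1175
  C_22 = (0.95)(0.75) − (-0.40)(-0.10) = 0.6725
  C_23 = −[(0.95)(-0.20) − (-0.05)(-0.10)] = 0.1950
  C_31 = (-0.05)(-0.15) − (-0.40)(0.95) = 0.3875
  C_32 = −[(0.95)(-0.15) − (-0.40)(-0.45)] = 0.3225
  C_33 = (0.95)(0.95) − (-0.05)(-0.45) = 0.8800
det(I−A) = Σ_j (I−A)_1j·C_1j = (0.95)(0.6825) + (-0.05)(0.3525) + (-0.40)(0.1850) = 0.55675
adj(I−A) = Cᵀ =
  [ 0.6825   0.1175   0.3875]
  [ 0.3525   0.6725   0.3225]
  [ 0.1850   0.1950   0.8800]
(I − A)⁻¹ = adj(I−A) / det(I−A) ≈
  [   1.2259     0.2110     0.6960]
  [   0.6331     1.2079     0.5793]
  [   0.3323     0.3502     1.5806]
The output multiplier for sector j is the column-j sum of the Leontief inverse (I − A)⁻¹ = adj(I−A) / det(I−A).
Column 2 of adj(I−A): (0.1175, 0.6725, 0.1950); det(I−A) = 0.55675.
m_2 = (0.1175 + 0.6725 + 0.1950) / 0.55675 = 0.985 / 0.55675 ≈ 1.769.

m_2 = 1.769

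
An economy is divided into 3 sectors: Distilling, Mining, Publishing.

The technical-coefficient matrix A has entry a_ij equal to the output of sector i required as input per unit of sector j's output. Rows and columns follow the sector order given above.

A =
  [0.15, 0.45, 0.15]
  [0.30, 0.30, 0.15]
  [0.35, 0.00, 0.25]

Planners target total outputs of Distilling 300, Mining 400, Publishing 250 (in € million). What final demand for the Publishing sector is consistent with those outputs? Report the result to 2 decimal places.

I − A =
  [   0.85    -0.45    -0.15]
  [  -0.30     0.70    -0.15]
  [  -0.35     0.00     0.75]
d = (I − A) x:
  d_1 = (+0.85)·300 + (-0.45)·400 + (-0.15)·250 = 37.50
  d_2 = (-0.30)·300 + (+0.70)·400 + (-0.15)·250 = 152.50
  d_3 = (-0.35)·300 + (+0.00)·400 + (+0.75)·250 = 82.50

d_3 = 82.50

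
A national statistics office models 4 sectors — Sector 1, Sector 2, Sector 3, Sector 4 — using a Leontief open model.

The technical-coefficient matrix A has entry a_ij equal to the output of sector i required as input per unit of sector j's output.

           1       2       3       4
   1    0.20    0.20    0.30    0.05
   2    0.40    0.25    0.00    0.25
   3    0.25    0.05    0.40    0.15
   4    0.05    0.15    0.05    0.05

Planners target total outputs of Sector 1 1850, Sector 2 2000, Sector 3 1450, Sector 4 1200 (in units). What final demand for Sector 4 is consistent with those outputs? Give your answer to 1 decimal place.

d_4 = 675.0

I − A =
  [   0.80    -0.20    -0.30    -0.05]
  [  -0.40     0.75     0.00    -0.25]
  [  -0.25    -0.05     0.60    -0.15]
  [  -0.05    -0.15    -0.05     0.95]
d = (I − A) x:
  d_1 = (+0.80)·1850 + (-0.20)·2000 + (-0.30)·1450 + (-0.05)·1200 = 585.0
  d_2 = (-0.40)·1850 + (+0.75)·2000 + (+0.00)·1450 + (-0.25)·1200 = 460.0
  d_3 = (-0.25)·1850 + (-0.05)·2000 + (+0.60)·1450 + (-0.15)·1200 = 127.5
  d_4 = (-0.05)·1850 + (-0.15)·2000 + (-0.05)·1450 + (+0.95)·1200 = 675.0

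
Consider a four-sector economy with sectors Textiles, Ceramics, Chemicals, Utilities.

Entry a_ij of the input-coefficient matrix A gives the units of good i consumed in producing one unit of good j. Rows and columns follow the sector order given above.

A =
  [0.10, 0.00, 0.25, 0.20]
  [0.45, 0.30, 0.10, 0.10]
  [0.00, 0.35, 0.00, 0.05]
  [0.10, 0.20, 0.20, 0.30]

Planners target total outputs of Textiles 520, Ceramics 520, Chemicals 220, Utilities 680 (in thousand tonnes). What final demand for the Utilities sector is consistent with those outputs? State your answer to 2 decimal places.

d_4 = 276.00

I − A =
  [   0.90     0.00    -0.25    -0.20]
  [  -0.45     0.70    -0.10    -0.10]
  [   0.00    -0.35     1.00    -0.05]
  [  -0.10    -0.20    -0.20     0.70]
d = (I − A) x:
  d_1 = (+0.90)·520 + (+0.00)·520 + (-0.25)·220 + (-0.20)·680 = 277.00
  d_2 = (-0.45)·520 + (+0.70)·520 + (-0.10)·220 + (-0.10)·680 = 40.00
  d_3 = (+0.00)·520 + (-0.35)·520 + (+1.00)·220 + (-0.05)·680 = 4.00
  d_4 = (-0.10)·520 + (-0.20)·520 + (-0.20)·220 + (+0.70)·680 = 276.00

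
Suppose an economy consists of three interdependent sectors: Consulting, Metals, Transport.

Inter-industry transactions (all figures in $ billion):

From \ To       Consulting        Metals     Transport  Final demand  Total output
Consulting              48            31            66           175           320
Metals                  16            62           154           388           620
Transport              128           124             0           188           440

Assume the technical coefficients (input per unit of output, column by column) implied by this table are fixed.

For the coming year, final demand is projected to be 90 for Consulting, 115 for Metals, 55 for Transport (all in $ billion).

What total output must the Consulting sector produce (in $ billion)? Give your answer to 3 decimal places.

Technical coefficients a_ij = z_ij / X_j:
  a_CC = 48/320 = 0.15, a_MC = 16/320 = 0.05, a_TC = 128/320 = 0.40
  a_CM = 31/620 = 0.05, a_MM = 62/620 = 0.10, a_TM = 124/620 = 0.20
  a_CT = 66/440 = 0.15, a_MT = 154/440 = 0.35, a_TT = 0/440 = 0.00
I − A =
  [   0.85    -0.05    -0.15]
  [  -0.05     0.90    -0.35]
  [  -0.40    -0.20     1.00]
Cofactors of I−A, C_ij = (−1)^(i+j)·(minor ij) (rows/columns in the sector order above):
  C_11 = (0.90)(1.00) − (-0.35)(-0.20) = 0.8300
  C_12 = −[(-0.05)(1.00) − (-0.35)(-0.40)] = 0.1900
  C_13 = (-0.05)(-0.20) − (0.90)(-0.40) = 0.3700
  C_21 = −[(-0.05)(1.00) − (-0.15)(-0.20)] = 0.0800
  C_22 = (0.85)(1.00) − (-0.15)(-0.40) = 0.7900
  C_23 = −[(0.85)(-0.20) − (-0.05)(-0.40)] = 0.1900
  C_31 = (-0.05)(-0.35) − (-0.15)(0.90) = 0.1525
  C_32 = −[(0.85)(-0.35) − (-0.15)(-0.05)] = 0.3050
  C_33 = (0.85)(0.90) − (-0.05)(-0.05) = 0.7625
det(I−A) = Σ_j (I−A)_1j·C_1j = (0.85)(0.8300) + (-0.05)(0.1900) + (-0.15)(0.3700) = 0.6405
adj(I−A) = Cᵀ =
  [ 0.8300   0.0800   0.1525]
  [ 0.1900   0.7900   0.3050]
  [ 0.3700   0.1900   0.7625]
(I − A)⁻¹ = adj(I−A) / det(I−A) ≈
  [   1.2959     0.1249     0.2381]
  [   0.2966     1.2334     0.4762]
  [   0.5777     0.2966     1.1905]
x = (I − A)⁻¹ d = adj(I−A)·d / det(I−A), with det(I−A) = 0.6405:
  x_C = (0.8300·90 + 0.0800·115 + 0.1525·55) / 0.6405 = 92.2875 / 0.6405 ≈ 144.087
  x_M = (0.1900·90 + 0.7900·115 + 0.3050·55) / 0.6405 = 124.725 / 0.6405 ≈ 194.731
  x_T = (0.3700·90 + 0.1900·115 + 0.7625·55) / 0.6405 = 97.0875 / 0.6405 ≈ 151.581

x_C = 144.087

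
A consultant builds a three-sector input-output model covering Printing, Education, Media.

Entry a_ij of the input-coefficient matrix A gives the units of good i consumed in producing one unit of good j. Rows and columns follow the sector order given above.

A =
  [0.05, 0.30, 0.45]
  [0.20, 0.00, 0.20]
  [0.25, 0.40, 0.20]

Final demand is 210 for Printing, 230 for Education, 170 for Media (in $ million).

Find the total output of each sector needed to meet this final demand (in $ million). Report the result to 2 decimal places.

x_P = 707.94, x_E = 509.26, x_M = 688.36

I − A =
  [   0.95    -0.30    -0.45]
  [  -0.20     1.00    -0.20]
  [  -0.25    -0.40     0.80]
Cofactors of I−A, C_ij = (−1)^(i+j)·(minor ij) (rows/columns in the sector order above):
  C_11 = (1.00)(0.80) − (-0.20)(-0.40) = 0.7200
  C_12 = −[(-0.20)(0.80) − (-0.20)(-0.25)] = 0.2100
  C_13 = (-0.20)(-0.40) − (1.00)(-0.25) = 0.3300
  C_21 = −[(-0.30)(0.80) − (-0.45)(-0.40)] = 0.4200
  C_22 = (0.95)(0.80) − (-0.45)(-0.25) = 0.6475
  C_23 = −[(0.95)(-0.40) − (-0.30)(-0.25)] = 0.4550
  C_31 = (-0.30)(-0.20) − (-0.45)(1.00) = 0.5100
  C_32 = −[(0.95)(-0.20) − (-0.45)(-0.20)] = 0.2800
  C_33 = (0.95)(1.00) − (-0.30)(-0.20) = 0.8900
det(I−A) = Σ_j (I−A)_1j·C_1j = (0.95)(0.7200) + (-0.30)(0.2100) + (-0.45)(0.3300) = 0.4725
adj(I−A) = Cᵀ =
  [ 0.7200   0.4200   0.5100]
  [ 0.2100   0.6475   0.2800]
  [ 0.3300   0.4550   0.8900]
(I − A)⁻¹ = adj(I−A) / det(I−A) ≈
  [   1.5238     0.8889     1.0794]
  [   0.4444     1.3704     0.5926]
  [   0.6984     0.9630     1.8836]
x = (I − A)⁻¹ d = adj(I−A)·d / det(I−A), with det(I−A) = 0.4725:
  x_P = (0.7200·210 + 0.4200·230 + 0.5100·170) / 0.4725 = 334.50 / 0.4725 ≈ 707.94
  x_E = (0.2100·210 + 0.6475·230 + 0.2800·170) / 0.4725 = 240.625 / 0.4725 ≈ 509.26
  x_M = (0.3300·210 + 0.4550·230 + 0.8900·170) / 0.4725 = 325.25 / 0.4725 ≈ 688.36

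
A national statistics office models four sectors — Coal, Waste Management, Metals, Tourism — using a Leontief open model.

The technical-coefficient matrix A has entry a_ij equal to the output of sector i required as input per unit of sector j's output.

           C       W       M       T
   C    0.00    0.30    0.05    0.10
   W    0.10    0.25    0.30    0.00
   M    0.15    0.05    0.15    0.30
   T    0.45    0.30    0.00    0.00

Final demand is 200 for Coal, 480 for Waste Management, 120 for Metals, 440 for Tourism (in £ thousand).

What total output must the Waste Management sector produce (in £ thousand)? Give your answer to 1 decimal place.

x_W = 993.6

I − A =
  [   1.00    -0.30    -0.05    -0.10]
  [  -0.10     0.75    -0.30     0.00]
  [  -0.15    -0.05     0.85    -0.30]
  [  -0.45    -0.30     0.00     1.00]
Compute the cofactors C_ij = (−1)^(i+j)·(3×3 minor ij) of I−A; the adjugate is their transpose:
adj(I−A) = Cᵀ =
  [ 0.595500   0.287500   0.136500   0.100500]
  [ 0.170500   0.797500   0.291500   0.104500]
  [ 0.227750   0.227750   0.683250   0.227750]
  [ 0.319125   0.368625   0.148875   0.577625]
det(I−A) = Σ_j (I−A)_1j·C_1j = (1.00)(0.595500) + (-0.30)(0.170500) + (-0.05)(0.227750) + (-0.10)(0.319125) = 0.50105
(I − A)⁻¹ = adj(I−A) / det(I−A) ≈
  [   1.1885     0.5738     0.2724     0.2006]
  [   0.3403     1.5917     0.5818     0.2086]
  [   0.4545     0.4545     1.3636     0.4545]
  [   0.6369     0.7357     0.2971     1.1528]
x = (I − A)⁻¹ d = adj(I−A)·d / det(I−A), with det(I−A) = 0.50105:
  x_C = (0.595500·200 + 0.287500·480 + 0.136500·120 + 0.100500·440) / 0.50105 = 317.70 / 0.50105 ≈ 634.1
  x_W = (0.170500·200 + 0.797500·480 + 0.291500·120 + 0.104500·440) / 0.50105 = 497.86 / 0.50105 ≈ 993.6
  x_M = (0.227750·200 + 0.227750·480 + 0.683250·120 + 0.227750·440) / 0.50105 = 337.07 / 0.50105 ≈ 672.7
  x_T = (0.319125·200 + 0.368625·480 + 0.148875·120 + 0.577625·440) / 0.50105 = 512.785 / 0.50105 ≈ 1023.4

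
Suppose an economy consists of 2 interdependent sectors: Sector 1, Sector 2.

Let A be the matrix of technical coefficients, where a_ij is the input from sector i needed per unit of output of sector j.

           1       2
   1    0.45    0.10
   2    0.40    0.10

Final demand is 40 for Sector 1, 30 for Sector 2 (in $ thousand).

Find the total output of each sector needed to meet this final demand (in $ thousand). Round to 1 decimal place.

x_1 = 85.7, x_2 = 71.4

I − A =
  [   0.55    -0.10]
  [  -0.40     0.90]
det(I−A) = (0.55)(0.90) − (-0.10)(-0.40) = 0.4550
adj(I−A) = [[0.90, 0.10], [0.40, 0.55]]
(I − A)⁻¹ = adj(I−A) / det(I−A) ≈
  [   1.9780     0.2198]
  [   0.8791     1.2088]
x = (I − A)⁻¹ d = adj(I−A)·d / det(I−A), with det(I−A) = 0.4550:
  x_1 = (0.90·40 + 0.10·30) / 0.4550 = 39.00 / 0.4550 ≈ 85.7
  x_2 = (0.40·40 + 0.55·30) / 0.4550 = 32.50 / 0.4550 ≈ 71.4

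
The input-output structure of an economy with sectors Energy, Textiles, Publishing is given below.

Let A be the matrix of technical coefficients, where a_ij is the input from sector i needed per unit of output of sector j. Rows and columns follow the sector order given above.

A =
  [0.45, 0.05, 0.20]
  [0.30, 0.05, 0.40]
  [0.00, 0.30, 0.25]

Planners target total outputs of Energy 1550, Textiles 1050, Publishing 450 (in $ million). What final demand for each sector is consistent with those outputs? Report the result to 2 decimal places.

d_E = 710.00, d_T = 352.50, d_P = 22.50

I − A =
  [   0.55    -0.05    -0.20]
  [  -0.30     0.95    -0.40]
  [   0.00    -0.30     0.75]
d = (I − A) x:
  d_E = (+0.55)·1550 + (-0.05)·1050 + (-0.20)·450 = 710.00
  d_T = (-0.30)·1550 + (+0.95)·1050 + (-0.40)·450 = 352.50
  d_P = (+0.00)·1550 + (-0.30)·1050 + (+0.75)·450 = 22.50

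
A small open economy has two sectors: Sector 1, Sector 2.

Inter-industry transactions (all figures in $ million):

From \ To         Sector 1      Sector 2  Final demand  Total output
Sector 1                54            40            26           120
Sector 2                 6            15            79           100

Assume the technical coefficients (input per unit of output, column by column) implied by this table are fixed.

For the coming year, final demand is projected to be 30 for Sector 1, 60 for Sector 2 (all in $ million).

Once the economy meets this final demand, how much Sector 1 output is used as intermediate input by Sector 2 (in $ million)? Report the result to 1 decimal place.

z_12 = 30.8

Technical coefficients a_ij = z_ij / X_j:
  a_11 = 54/120 = 0.45, a_21 = 6/120 = 0.05
  a_12 = 40/100 = 0.40, a_22 = 15/100 = 0.15
I − A =
  [   0.55    -0.40]
  [  -0.05     0.85]
det(I−A) = (0.55)(0.85) − (-0.40)(-0.05) = 0.4475
adj(I−A) = [[0.85, 0.40], [0.05, 0.55]]
(I − A)⁻¹ = adj(I−A) / det(I−A) ≈
  [   1.8994     0.8939]
  [   0.1117     1.2291]
First solve x = (I − A)⁻¹ d = adj(I−A)·d / det(I−A); in particular x_2 = (0.05·30 + 0.55·60) / 0.4475 = 34.50 / 0.4475 ≈ 77.095.
Intermediate flow from 1 to 2: z_12 = a_12 · x_2 = 0.40 × 34.50 / 0.4475 = 13.80 / 0.4475 ≈ 30.8.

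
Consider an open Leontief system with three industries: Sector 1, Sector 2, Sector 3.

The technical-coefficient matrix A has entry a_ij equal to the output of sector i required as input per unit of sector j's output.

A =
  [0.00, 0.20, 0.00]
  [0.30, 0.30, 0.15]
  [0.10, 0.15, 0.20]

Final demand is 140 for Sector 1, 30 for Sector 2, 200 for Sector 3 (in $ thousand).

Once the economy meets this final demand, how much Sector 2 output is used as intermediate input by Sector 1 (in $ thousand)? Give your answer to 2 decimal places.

I − A =
  [   1.00    -0.20     0.00]
  [  -0.30     0.70    -0.15]
  [  -0.10    -0.15     0.80]
Cofactors of I−A, C_ij = (−1)^(i+j)·(minor ij) (rows/columns in the sector order above):
  C_11 = (0.70)(0.80) − (-0.15)(-0.15) = 0.5375
  C_12 = −[(-0.30)(0.80) − (-0.15)(-0.10)] = 0.2550
  C_13 = (-0.30)(-0.15) − (0.70)(-0.10) = 0.1150
  C_21 = −[(-0.20)(0.80) − (0.00)(-0.15)] = 0.1600
  C_22 = (1.00)(0.80) − (0.00)(-0.10) = 0.8000
  C_23 = −[(1.00)(-0.15) − (-0.20)(-0.10)] = 0.1700
  C_31 = (-0.20)(-0.15) − (0.00)(0.70) = 0.0300
  C_32 = −[(1.00)(-0.15) − (0.00)(-0.30)] = 0.1500
  C_33 = (1.00)(0.70) − (-0.20)(-0.30) = 0.6400
det(I−A) = Σ_j (I−A)_1j·C_1j = (1.00)(0.5375) + (-0.20)(0.2550) + (0.00)(0.1150) = 0.4865
adj(I−A) = Cᵀ =
  [ 0.5375   0.1600   0.0300]
  [ 0.2550   0.8000   0.1500]
  [ 0.1150   0.1700   0.6400]
(I − A)⁻¹ = adj(I−A) / det(I−A) ≈
  [   1.1048     0.3289     0.0617]
  [   0.5242     1.6444     0.3083]
  [   0.2364     0.3494     1.3155]
First solve x = (I − A)⁻¹ d = adj(I−A)·d / det(I−A); in particular x_1 = (0.5375·140 + 0.1600·30 + 0.0300·200) / 0.4865 = 86.05 / 0.4865 ≈ 176.8756.
Intermediate flow from 2 to 1: z_21 = a_21 · x_1 = 0.30 × 86.05 / 0.4865 = 25.815 / 0.4865 ≈ 53.06.

z_21 = 53.06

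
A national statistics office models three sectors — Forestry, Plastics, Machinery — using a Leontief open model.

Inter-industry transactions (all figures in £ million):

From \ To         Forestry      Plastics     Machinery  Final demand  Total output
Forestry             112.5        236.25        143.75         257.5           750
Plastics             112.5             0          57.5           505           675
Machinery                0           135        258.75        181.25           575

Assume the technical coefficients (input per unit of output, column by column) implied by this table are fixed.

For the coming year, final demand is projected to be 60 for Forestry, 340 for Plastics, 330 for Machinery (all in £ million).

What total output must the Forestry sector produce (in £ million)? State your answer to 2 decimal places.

x_1 = 502.99

Technical coefficients a_ij = z_ij / X_j:
  a_11 = 112.5/750 = 0.15, a_21 = 112.5/750 = 0.15, a_31 = 0/750 = 0.00
  a_12 = 236.25/675 = 0.35, a_22 = 0/675 = 0.00, a_32 = 135/675 = 0.20
  a_13 = 143.75/575 = 0.25, a_23 = 57.5/575 = 0.10, a_33 = 258.75/575 = 0.45
I − A =
  [   0.85    -0.35    -0.25]
  [  -0.15     1.00    -0.10]
  [   0.00    -0.20     0.55]
Cofactors of I−A, C_ij = (−1)^(i+j)·(minor ij) (rows/columns in the sector order above):
  C_11 = (1.00)(0.55) − (-0.10)(-0.20) = 0.5300
  C_12 = −[(-0.15)(0.55) − (-0.10)(0.00)] = 0.0825
  C_13 = (-0.15)(-0.20) − (1.00)(0.00) = 0.0300
  C_21 = −[(-0.35)(0.55) − (-0.25)(-0.20)] = 0.2425
  C_22 = (0.85)(0.55) − (-0.25)(0.00) = 0.4675
  C_23 = −[(0.85)(-0.20) − (-0.35)(0.00)] = 0.1700
  C_31 = (-0.35)(-0.10) − (-0.25)(1.00) = 0.2850
  C_32 = −[(0.85)(-0.10) − (-0.25)(-0.15)] = 0.1225
  C_33 = (0.85)(1.00) − (-0.35)(-0.15) = 0.7975
det(I−A) = Σ_j (I−A)_1j·C_1j = (0.85)(0.5300) + (-0.35)(0.0825) + (-0.25)(0.0300) = 0.414125
adj(I−A) = Cᵀ =
  [ 0.5300   0.2425   0.2850]
  [ 0.0825   0.4675   0.1225]
  [ 0.0300   0.1700   0.7975]
(I − A)⁻¹ = adj(I−A) / det(I−A) ≈
  [   1.2798     0.5856     0.6882]
  [   0.1992     1.1289     0.2958]
  [   0.0724     0.4105     1.9257]
x = (I − A)⁻¹ d = adj(I−A)·d / det(I−A), with det(I−A) = 0.414125:
  x_1 = (0.5300·60 + 0.2425·340 + 0.2850·330) / 0.414125 = 208.30 / 0.414125 ≈ 502.99
  x_2 = (0.0825·60 + 0.4675·340 + 0.1225·330) / 0.414125 = 204.325 / 0.414125 ≈ 493.39
  x_3 = (0.0300·60 + 0.1700·340 + 0.7975·330) / 0.414125 = 322.775 / 0.414125 ≈ 779.41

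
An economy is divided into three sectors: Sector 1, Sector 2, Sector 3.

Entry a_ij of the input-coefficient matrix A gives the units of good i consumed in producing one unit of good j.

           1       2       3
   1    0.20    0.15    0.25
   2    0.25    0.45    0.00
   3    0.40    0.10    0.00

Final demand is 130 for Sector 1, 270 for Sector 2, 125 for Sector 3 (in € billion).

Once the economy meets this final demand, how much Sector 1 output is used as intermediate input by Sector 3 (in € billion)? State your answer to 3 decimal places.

I − A =
  [   0.80    -0.15    -0.25]
  [  -0.25     0.55     0.00]
  [  -0.40    -0.10     1.00]
Cofactors of I−A, C_ij = (−1)^(i+j)·(minor ij) (rows/columns in the sector order above):
  C_11 = (0.55)(1.00) − (0.00)(-0.10) = 0.5500
  C_12 = −[(-0.25)(1.00) − (0.00)(-0.40)] = 0.2500
  C_13 = (-0.25)(-0.10) − (0.55)(-0.40) = 0.2450
  C_21 = −[(-0.15)(1.00) − (-0.25)(-0.10)] = 0.1750
  C_22 = (0.80)(1.00) − (-0.25)(-0.40) = 0.7000
  C_23 = −[(0.80)(-0.10) − (-0.15)(-0.40)] = 0.1400
  C_31 = (-0.15)(0.00) − (-0.25)(0.55) = 0.1375
  C_32 = −[(0.80)(0.00) − (-0.25)(-0.25)] = 0.0625
  C_33 = (0.80)(0.55) − (-0.15)(-0.25) = 0.4025
det(I−A) = Σ_j (I−A)_1j·C_1j = (0.80)(0.5500) + (-0.15)(0.2500) + (-0.25)(0.2450) = 0.34125
adj(I−A) = Cᵀ =
  [ 0.5500   0.1750   0.1375]
  [ 0.2500   0.7000   0.0625]
  [ 0.2450   0.1400   0.4025]
(I − A)⁻¹ = adj(I−A) / det(I−A) ≈
  [   1.6117     0.5128     0.4029]
  [   0.7326     2.0513     0.1832]
  [   0.7179     0.4103     1.1795]
First solve x = (I − A)⁻¹ d = adj(I−A)·d / det(I−A); in particular x_3 = (0.2450·130 + 0.1400·270 + 0.4025·125) / 0.34125 = 119.9625 / 0.34125 ≈ 351.53846.
Intermediate flow from 1 to 3: z_13 = a_13 · x_3 = 0.25 × 119.9625 / 0.34125 = 29.990625 / 0.34125 ≈ 87.885.

z_13 = 87.885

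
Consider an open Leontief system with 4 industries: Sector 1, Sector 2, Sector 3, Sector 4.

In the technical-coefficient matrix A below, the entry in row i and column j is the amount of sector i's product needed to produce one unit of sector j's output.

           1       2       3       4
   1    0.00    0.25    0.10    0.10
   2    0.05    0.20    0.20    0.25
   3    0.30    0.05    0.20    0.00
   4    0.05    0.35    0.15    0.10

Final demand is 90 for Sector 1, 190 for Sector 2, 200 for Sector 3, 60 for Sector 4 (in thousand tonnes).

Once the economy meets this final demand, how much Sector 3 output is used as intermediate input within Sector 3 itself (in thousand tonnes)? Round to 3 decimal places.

I − A =
  [   1.00    -0.25    -0.10    -0.10]
  [  -0.05     0.80    -0.20    -0.25]
  [  -0.30    -0.05     0.80     0.00]
  [  -0.05    -0.35    -0.15     0.90]
Compute the cofactors C_ij = (−1)^(i+j)·(3×3 minor ij) of I−A; the adjugate is their transpose:
adj(I−A) = Cᵀ =
  [ 0.495125   0.213250   0.136625   0.114250]
  [ 0.111250   0.684500   0.223000   0.202500]
  [ 0.192625   0.122750   0.612375   0.055500]
  [ 0.102875   0.298500   0.196375   0.580750]
det(I−A) = Σ_j (I−A)_1j·C_1j = (1.00)(0.495125) + (-0.25)(0.111250) + (-0.10)(0.192625) + (-0.10)(0.102875) = 0.4377625
(I − A)⁻¹ = adj(I−A) / det(I−A) ≈
  [   1.1310     0.4871     0.3121     0.2610]
  [   0.2541     1.5636     0.5094     0.4626]
  [   0.4400     0.2804     1.3989     0.1268]
  [   0.2350     0.6819     0.4486     1.3266]
First solve x = (I − A)⁻¹ d = adj(I−A)·d / det(I−A); in particular x_3 = (0.192625·90 + 0.122750·190 + 0.612375·200 + 0.055500·60) / 0.4377625 = 166.46375 / 0.4377625 ≈ 380.26042.
Intermediate flow from 3 to 3: z_33 = a_33 · x_3 = 0.20 × 166.46375 / 0.4377625 = 33.29275 / 0.4377625 ≈ 76.052.

z_33 = 76.052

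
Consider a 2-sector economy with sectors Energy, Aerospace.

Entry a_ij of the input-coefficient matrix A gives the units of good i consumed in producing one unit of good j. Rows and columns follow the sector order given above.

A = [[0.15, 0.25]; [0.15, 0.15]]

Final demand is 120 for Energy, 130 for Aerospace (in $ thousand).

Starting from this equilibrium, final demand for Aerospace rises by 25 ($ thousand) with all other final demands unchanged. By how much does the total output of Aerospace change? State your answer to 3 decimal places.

I − A =
  [   0.85    -0.25]
  [  -0.15     0.85]
det(I−A) = (0.85)(0.85) − (-0.25)(-0.15) = 0.6850
adj(I−A) = [[0.85, 0.25], [0.15, 0.85]]
(I − A)⁻¹ = adj(I−A) / det(I−A) ≈
  [   1.2409     0.3650]
  [   0.2190     1.2409]
Δx = (I − A)⁻¹ Δd with Δd having +25 in the Aerospace component and 0 elsewhere.
So Δx_A = L_AA · (+25), where L_AA = adj(I−A)_AA / det(I−A) = 0.85 / 0.6850.
Δx_A = 0.85 × (+25) / 0.6850 = 21.25 / 0.6850 ≈ 31.022.

Δx_A = 31.022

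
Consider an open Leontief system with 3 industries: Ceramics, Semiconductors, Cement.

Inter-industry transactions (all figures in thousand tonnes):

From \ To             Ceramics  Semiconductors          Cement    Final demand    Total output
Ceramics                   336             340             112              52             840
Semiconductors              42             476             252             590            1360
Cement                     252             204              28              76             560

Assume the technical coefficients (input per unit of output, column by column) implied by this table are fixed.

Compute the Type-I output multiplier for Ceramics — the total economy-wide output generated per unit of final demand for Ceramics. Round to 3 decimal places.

Technical coefficients a_ij = z_ij / X_j:
  a_11 = 336/840 = 0.40, a_21 = 42/840 = 0.05, a_31 = 252/840 = 0.30
  a_12 = 340/1360 = 0.25, a_22 = 476/1360 = 0.35, a_32 = 204/1360 = 0.15
  a_13 = 112/560 = 0.20, a_23 = 252/560 = 0.45, a_33 = 28/560 = 0.05
I − A =
  [   0.60    -0.25    -0.20]
  [  -0.05     0.65    -0.45]
  [  -0.30    -0.15     0.95]
Cofactors of I−A, C_ij = (−1)^(i+j)·(minor ij) (rows/columns in the sector order above):
  C_11 = (0.65)(0.95) − (-0.45)(-0.15) = 0.5500
  C_12 = −[(-0.05)(0.95) − (-0.45)(-0.30)] = 0.1825
  C_13 = (-0.05)(-0.15) − (0.65)(-0.30) = 0.2025
  C_21 = −[(-0.25)(0.95) − (-0.20)(-0.15)] = 0.2675
  C_22 = (0.60)(0.95) − (-0.20)(-0.30) = 0.5100
  C_23 = −[(0.60)(-0.15) − (-0.25)(-0.30)] = 0.1650
  C_31 = (-0.25)(-0.45) − (-0.20)(0.65) = 0.2425
  C_32 = −[(0.60)(-0.45) − (-0.20)(-0.05)] = 0.2800
  C_33 = (0.60)(0.65) − (-0.25)(-0.05) = 0.3775
det(I−A) = Σ_j (I−A)_1j·C_1j = (0.60)(0.5500) + (-0.25)(0.1825) + (-0.20)(0.2025) = 0.243875
adj(I−A) = Cᵀ =
  [ 0.5500   0.2675   0.2425]
  [ 0.1825   0.5100   0.2800]
  [ 0.2025   0.1650   0.3775]
(I − A)⁻¹ = adj(I−A) / det(I−A) ≈
  [   2.2553     1.0969     0.9944]
  [   0.7483     2.0912     1.1481]
  [   0.8303     0.6766     1.5479]
The output multiplier for sector j is the column-j sum of the Leontief inverse (I − A)⁻¹ = adj(I−A) / det(I−A).
Column 1 of adj(I−A): (0.5500, 0.1825, 0.2025); det(I−A) = 0.243875.
m_1 = (0.5500 + 0.1825 + 0.2025) / 0.243875 = 0.935 / 0.243875 ≈ 3.834.

m_1 = 3.834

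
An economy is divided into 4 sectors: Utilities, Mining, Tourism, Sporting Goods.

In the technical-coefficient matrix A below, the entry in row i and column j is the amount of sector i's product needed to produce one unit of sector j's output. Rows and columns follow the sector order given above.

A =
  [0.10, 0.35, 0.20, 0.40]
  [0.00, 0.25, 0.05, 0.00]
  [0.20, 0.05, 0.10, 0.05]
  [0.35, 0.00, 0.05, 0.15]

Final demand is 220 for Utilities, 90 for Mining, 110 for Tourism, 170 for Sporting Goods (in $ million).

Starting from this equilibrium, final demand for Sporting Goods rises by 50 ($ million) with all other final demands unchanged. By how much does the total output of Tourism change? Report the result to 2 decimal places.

Δx_3 = 12.20

I − A =
  [   0.90    -0.35    -0.20    -0.40]
  [   0.00     0.75    -0.05     0.00]
  [  -0.20    -0.05     0.90    -0.05]
  [  -0.35     0.00    -0.05     0.85]
Compute the cofactors C_ij = (−1)^(i+j)·(3×3 minor ij) of I−A; the adjugate is their transpose:
adj(I−A) = Cᵀ =
  [ 0.569750   0.276375   0.157375   0.277375]
  [ 0.009375   0.518750   0.031250   0.006250]
  [ 0.140625   0.096875   0.468750   0.093750]
  [ 0.242875   0.119500   0.092375   0.571750]
det(I−A) = Σ_j (I−A)_1j·C_1j = (0.90)(0.569750) + (-0.35)(0.009375) + (-0.20)(0.140625) + (-0.40)(0.242875) = 0.38421875
(I − A)⁻¹ = adj(I−A) / det(I−A) ≈
  [   1.4829     0.7193     0.4096     0.7219]
  [   0.0244     1.3501     0.0813     0.0163]
  [   0.3660     0.2521     1.2200     0.2440]
  [   0.6321     0.3110     0.2404     1.4881]
Δx = (I − A)⁻¹ Δd with Δd having +50 in the Sporting Goods component and 0 elsewhere.
So Δx_3 = L_34 · (+50), where L_34 = adj(I−A)_34 / det(I−A) = 0.093750 / 0.38421875.
Δx_3 = 0.093750 × (+50) / 0.38421875 = 4.6875 / 0.38421875 ≈ 12.20.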